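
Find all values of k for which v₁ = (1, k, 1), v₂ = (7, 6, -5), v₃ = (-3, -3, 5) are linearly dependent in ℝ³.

The set is linearly dependent precisely when det[v₁; v₂; v₃] = 0.
The determinant works out to 12 - 20*k.
Solving 12 - 20*k = 0 yields k = 3/5.

k = 3/5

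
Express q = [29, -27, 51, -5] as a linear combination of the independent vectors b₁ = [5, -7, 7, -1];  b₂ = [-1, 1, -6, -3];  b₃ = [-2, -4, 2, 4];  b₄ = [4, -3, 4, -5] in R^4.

Set up the augmented matrix [b₁ | b₂ | b₃ | b₄ | q] and row-reduce.
Back-substitution yields (a₁, …, a₄) = (3, -4, -1, 2).

q = 3b₁ - 4b₂ - b₃ + 2b₄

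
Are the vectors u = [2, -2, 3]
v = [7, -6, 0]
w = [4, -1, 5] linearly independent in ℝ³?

The matrix [u|v|w] has determinant 61.
A nonzero determinant means the columns are linearly independent.

linearly independent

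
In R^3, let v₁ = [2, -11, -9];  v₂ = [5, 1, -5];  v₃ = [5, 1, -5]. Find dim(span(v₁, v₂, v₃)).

Form the matrix with v₁, v₂, v₃ as columns and reduce.
Exactly 2 pivots survive; hence the rank is 2.

2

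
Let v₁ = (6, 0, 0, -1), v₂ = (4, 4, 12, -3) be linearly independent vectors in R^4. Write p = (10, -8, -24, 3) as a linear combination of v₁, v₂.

Since v₁, v₂ are independent, the coefficients expressing p are uniquely determined by a linear system.
The system has the unique solution (α₁, α₂) = (3, -2).

p = 3v₁ - 2v₂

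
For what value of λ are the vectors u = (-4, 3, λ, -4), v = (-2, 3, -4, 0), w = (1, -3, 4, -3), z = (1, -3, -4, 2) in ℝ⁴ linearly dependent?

λ = -36/5

Dependence holds iff the 4×4 matrix [u v w z] is singular.
The determinant works out to 15*λ + 108.
Setting this to zero gives λ = -36/5.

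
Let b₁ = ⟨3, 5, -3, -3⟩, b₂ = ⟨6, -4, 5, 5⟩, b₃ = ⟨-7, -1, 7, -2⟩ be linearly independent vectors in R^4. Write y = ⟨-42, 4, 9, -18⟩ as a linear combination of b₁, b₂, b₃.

Write y = α₁b₁ + … + α₃b₃ and equate components.
Back-substitution yields (α₁, α₂, α₃) = (-1, -3, 3).

y = -b₁ - 3b₂ + 3b₃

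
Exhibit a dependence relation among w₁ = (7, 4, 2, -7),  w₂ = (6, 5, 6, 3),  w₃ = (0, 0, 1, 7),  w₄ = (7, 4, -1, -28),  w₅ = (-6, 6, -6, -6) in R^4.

Row-reduce the matrix with w₁, w₂, w₃, w₄, w₅ as columns; the null space gives the coefficients.
A generator of the null space is (1, 0, -3, -1, 0).

w₁ - 3w₃ - w₄ = 0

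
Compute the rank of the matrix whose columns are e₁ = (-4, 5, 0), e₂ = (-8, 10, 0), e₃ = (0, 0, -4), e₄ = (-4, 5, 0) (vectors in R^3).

Row-reduce the 4×3 matrix with these as rows.
The echelon form has 2 nonzero rows, so the rank is 2.
(With 4 elements in a 3-dimensional space the rank is at most 3.)

2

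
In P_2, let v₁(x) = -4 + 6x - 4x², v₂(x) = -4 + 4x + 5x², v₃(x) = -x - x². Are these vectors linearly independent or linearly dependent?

linearly independent

Take coordinates with respect to the standard basis {1, x, x²}.
The matrix [v₁|v₂|v₃] has determinant -44.
A nonzero determinant means the columns are linearly independent.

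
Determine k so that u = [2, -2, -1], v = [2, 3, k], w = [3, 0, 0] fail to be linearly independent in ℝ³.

The vectors are dependent exactly when the determinant of the matrix with rows u, v, w vanishes.
Expanding, det = 9 - 6*k.
This vanishes exactly when k = 3/2.

k = 3/2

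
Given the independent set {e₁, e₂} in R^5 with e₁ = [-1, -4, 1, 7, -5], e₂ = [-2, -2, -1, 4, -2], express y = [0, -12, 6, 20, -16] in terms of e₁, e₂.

Solve the system with e₁, e₂ as columns and y as the right-hand side.
The system has the unique solution (a₁, a₂) = (4, -2).

y = 4e₁ - 2e₂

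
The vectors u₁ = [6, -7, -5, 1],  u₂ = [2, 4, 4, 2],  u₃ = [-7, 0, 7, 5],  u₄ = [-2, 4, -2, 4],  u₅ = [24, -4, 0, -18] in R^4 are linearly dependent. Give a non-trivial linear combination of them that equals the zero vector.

Write the vectors as columns of a matrix and find a nonzero vector in its null space.
The free variable yields coefficients (0, 2, -2, -3, -1) (any nonzero multiple also works).

2u₂ - 2u₃ - 3u₄ - u₅ = 0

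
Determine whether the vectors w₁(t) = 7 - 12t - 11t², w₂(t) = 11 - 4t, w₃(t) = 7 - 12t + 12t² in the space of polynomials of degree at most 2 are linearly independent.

linearly independent

Take coordinates with respect to the standard basis {1, t, t²}.
Form the 3×3 matrix with these as columns; its determinant is 2392.
A nonzero determinant means the columns are linearly independent.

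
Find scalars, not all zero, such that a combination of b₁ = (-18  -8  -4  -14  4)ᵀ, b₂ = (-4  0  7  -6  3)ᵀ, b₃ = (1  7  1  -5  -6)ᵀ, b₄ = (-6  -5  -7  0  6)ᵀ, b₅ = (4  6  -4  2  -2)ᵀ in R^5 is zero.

b₁ - 2b₃ - 2b₄ + 2b₅ = 0

Set up α₁b₁ + … + α₅b₅ = 0 and solve the homogeneous system.
A generator of the null space is (1, 0, -2, -2, 2).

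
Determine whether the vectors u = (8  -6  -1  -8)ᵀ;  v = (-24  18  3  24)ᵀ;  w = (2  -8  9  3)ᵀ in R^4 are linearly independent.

Row-reduce the matrix whose columns are u, v, w.
The reduction yields 2 nonzero rows, so the rank is 2.
Since rank 2 < 3, the set is linearly dependent.
Indeed 3u + v = 0.

linearly dependent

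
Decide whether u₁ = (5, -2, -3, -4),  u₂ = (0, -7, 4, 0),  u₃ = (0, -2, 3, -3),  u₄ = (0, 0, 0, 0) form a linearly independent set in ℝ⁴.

linearly dependent

One of the vectors is the zero vector, so the set is linearly dependent.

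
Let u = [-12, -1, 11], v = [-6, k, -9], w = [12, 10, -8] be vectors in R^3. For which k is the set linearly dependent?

k = -44

Dependence holds iff the 3×3 matrix [u v w] is singular.
Expanding, det = -36*k - 1584.
This vanishes exactly when k = -44.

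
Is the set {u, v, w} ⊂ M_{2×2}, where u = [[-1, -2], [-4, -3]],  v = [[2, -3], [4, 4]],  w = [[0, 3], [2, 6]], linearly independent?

linearly independent

Write each element as a coordinate vector in ℝ⁴ using {E₁₁, E₁₂, E₂₁, E₂₂}.
Place the vectors as rows of a 3×4 matrix and reduce to echelon form.
The reduction yields 3 nonzero rows, so the rank is 3.
Since rank = 3 (the number of vectors), the set is linearly independent.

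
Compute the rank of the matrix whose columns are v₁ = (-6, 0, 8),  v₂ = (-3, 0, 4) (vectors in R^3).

rank 1

Row-reduce the 2×3 matrix with these as rows.
Reduction leaves 1 leading entry, giving rank 1.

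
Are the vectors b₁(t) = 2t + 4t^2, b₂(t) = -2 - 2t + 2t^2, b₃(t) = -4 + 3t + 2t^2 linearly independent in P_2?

Write each element as a coordinate vector in ℝ³ using {1, t, t^2}.
Place the vectors as rows of a 3×3 matrix and reduce to echelon form.
The reduction yields 3 nonzero rows, so the rank is 3.
Since rank = 3 (the number of vectors), the set is linearly independent.

linearly independent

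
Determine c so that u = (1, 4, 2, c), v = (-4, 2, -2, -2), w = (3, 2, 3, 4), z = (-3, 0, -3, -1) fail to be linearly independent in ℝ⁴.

The vectors are dependent exactly when the determinant of the matrix with rows u, v, w, z vanishes.
Cofactor expansion gives det = 54 - 12*c.
This vanishes exactly when c = 9/2.

c = 9/2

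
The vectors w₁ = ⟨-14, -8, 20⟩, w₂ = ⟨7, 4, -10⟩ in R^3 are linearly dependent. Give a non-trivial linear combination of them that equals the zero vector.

Solve the homogeneous system with w₁, w₂ as columns by row-reducing the coefficient matrix.
The free variable yields coefficients (1, 2) (any nonzero multiple also works).

w₁ + 2w₂ = 0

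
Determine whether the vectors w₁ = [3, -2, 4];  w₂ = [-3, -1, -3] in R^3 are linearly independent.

Place the vectors as rows of a 2×3 matrix and reduce to echelon form.
The reduction yields 2 nonzero rows, so the rank is 2.
Since rank = 2 (the number of vectors), the set is linearly independent.

linearly independent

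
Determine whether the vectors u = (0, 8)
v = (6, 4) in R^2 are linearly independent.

Row-reduce the matrix whose columns are u, v.
The reduction yields 2 nonzero rows, so the rank is 2.
Since rank = 2 (the number of vectors), the set is linearly independent.

linearly independent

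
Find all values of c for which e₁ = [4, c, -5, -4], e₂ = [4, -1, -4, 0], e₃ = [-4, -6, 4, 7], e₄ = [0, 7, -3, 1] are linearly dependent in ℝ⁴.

Place the vectors as rows of a 4×4 matrix; dependence ⇔ determinant zero.
The determinant works out to 476 - 84*c.
Solving 476 - 84*c = 0 yields c = 17/3.

c = 17/3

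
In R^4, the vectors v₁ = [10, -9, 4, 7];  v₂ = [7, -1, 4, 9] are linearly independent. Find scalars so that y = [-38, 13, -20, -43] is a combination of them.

y = -v₁ - 4v₂

Write y = a₁v₁ + a₂v₂ and equate components.
The system has the unique solution (a₁, a₂) = (-1, -4).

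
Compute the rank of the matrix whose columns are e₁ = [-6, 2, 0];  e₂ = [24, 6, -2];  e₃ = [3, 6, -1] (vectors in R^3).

2

Row-reduce the 3×3 matrix with these as rows.
The echelon form has 2 nonzero rows, so the rank is 2.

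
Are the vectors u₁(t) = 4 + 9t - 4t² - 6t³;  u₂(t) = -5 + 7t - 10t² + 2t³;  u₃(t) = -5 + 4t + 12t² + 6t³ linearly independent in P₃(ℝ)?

Write each element as a coordinate vector in ℝ⁴ using {1, t, …, t³}.
Place the vectors as rows of a 3×4 matrix and reduce to echelon form.
The reduction yields 3 nonzero rows, so the rank is 3.
Since rank = 3 (the number of vectors), the set is linearly independent.

linearly independent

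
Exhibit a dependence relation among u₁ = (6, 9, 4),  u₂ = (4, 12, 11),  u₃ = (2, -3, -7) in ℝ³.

Write the vectors as columns of a matrix and find a nonzero vector in its null space.
One solution (up to scaling) is (1, -1, -1).

u₁ - u₂ - u₃ = 0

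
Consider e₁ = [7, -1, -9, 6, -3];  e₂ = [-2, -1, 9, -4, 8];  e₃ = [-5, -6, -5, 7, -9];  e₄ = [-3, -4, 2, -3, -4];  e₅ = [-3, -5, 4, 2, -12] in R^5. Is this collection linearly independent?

linearly independent

Place the vectors as rows of a 5×5 matrix and reduce to echelon form.
The reduction yields 5 nonzero rows, so the rank is 5.
Since rank = 5 (the number of vectors), the set is linearly independent.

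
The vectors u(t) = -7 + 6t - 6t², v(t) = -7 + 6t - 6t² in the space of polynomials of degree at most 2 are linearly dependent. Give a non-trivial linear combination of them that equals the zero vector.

Write each element as a vector in ℝ³ using {1, t, t²}.
Write the vectors as columns of a matrix and find a nonzero vector in its null space.
One solution (up to scaling) is (1, -1).

u - v = 0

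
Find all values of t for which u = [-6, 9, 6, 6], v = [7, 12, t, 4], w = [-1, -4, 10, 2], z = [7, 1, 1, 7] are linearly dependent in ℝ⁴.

t = -56/3

The set is linearly dependent precisely when det[u; v; w; z] = 0.
The determinant works out to -531*t - 9912.
Solving -531*t - 9912 = 0 yields t = -56/3.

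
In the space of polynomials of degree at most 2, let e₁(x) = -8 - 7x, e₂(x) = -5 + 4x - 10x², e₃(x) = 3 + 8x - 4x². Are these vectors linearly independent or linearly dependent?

linearly independent

Take coordinates with respect to the standard basis {1, x, x²}.
Form the 3×3 matrix with these as columns; its determinant is -162.
A nonzero determinant means the columns are linearly independent.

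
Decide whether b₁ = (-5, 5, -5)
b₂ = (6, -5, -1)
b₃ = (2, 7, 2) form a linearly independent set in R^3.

linearly independent

Form the 3×3 matrix with these as columns; its determinant is -315.
A nonzero determinant means the columns are linearly independent.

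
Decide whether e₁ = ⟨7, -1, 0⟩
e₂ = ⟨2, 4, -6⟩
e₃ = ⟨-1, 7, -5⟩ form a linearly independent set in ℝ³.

Form the 3×3 matrix with these as columns; its determinant is 138.
A nonzero determinant means the columns are linearly independent.

linearly independent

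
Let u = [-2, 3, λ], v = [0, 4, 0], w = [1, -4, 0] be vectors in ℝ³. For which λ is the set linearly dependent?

λ = 0

The set is linearly dependent precisely when det[u; v; w] = 0.
Expanding, det = -4*λ.
Setting this to zero gives λ = 0.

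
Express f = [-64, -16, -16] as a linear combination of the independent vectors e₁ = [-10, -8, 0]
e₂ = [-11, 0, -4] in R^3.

Write f = c₁e₁ + c₂e₂ and equate components.
The system has the unique solution (c₁, c₂) = (2, 4).

f = 2e₁ + 4e₂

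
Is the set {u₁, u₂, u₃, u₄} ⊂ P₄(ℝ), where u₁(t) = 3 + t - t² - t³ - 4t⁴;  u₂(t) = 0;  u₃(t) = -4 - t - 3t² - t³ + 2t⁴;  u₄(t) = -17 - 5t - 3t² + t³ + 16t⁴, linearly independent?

linearly dependent

Write each element as a coordinate vector in ℝ⁵ using {1, t, …, t⁴}.
One of the vectors is the zero vector, so the set is linearly dependent.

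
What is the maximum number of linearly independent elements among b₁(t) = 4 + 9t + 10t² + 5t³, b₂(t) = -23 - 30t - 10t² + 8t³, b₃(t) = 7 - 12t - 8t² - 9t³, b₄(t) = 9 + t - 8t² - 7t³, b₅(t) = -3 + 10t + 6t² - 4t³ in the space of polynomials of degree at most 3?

Represent each element by its coordinate vector in ℝ⁴.
Put the 4×5 matrix [b₁|b₂|b₃|b₄|b₅] into echelon form.
The echelon form has 4 nonzero rows, so the rank is 4.
(With 5 elements in a 4-dimensional space the rank is at most 4.)

4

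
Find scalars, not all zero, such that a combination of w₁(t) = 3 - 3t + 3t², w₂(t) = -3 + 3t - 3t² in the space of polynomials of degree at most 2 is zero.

w₁ + w₂ = 0

Take coordinates with respect to {1, t, t²}.
Row-reduce the matrix with w₁, w₂ as columns; the null space gives the coefficients.
The free variable yields coefficients (1, 1) (any nonzero multiple also works).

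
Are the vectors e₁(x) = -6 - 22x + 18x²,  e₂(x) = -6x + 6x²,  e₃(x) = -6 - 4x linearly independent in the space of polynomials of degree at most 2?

linearly dependent

Take coordinates with respect to the standard basis {1, x, x²}.
The matrix [e₁|e₂|e₃] has determinant 0.
A zero determinant means the columns are linearly dependent.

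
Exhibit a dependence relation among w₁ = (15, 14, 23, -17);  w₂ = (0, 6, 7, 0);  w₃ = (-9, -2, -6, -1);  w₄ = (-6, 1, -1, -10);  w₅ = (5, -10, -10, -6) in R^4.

Set up α₁w₁ + … + α₅w₅ = 0 and solve the homogeneous system.
One solution (up to scaling) is (1, -1, 3, -2, 0).

w₁ - w₂ + 3w₃ - 2w₄ = 0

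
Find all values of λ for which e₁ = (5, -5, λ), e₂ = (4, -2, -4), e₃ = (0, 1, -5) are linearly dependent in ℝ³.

λ = 15/2

The vectors are dependent exactly when the determinant of the matrix with rows e₁, e₂, e₃ vanishes.
Expanding, det = 4*λ - 30.
Solving 4*λ - 30 = 0 yields λ = 15/2.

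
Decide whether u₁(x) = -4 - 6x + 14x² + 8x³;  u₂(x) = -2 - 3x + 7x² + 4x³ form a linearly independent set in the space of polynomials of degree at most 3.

linearly dependent

Write each element as a coordinate vector in ℝ⁴ using {1, x, …, x³}.
Place the vectors as rows of a 2×4 matrix and reduce to echelon form.
The reduction yields 1 nonzero row, so the rank is 1.
Since rank 1 < 2, the set is linearly dependent.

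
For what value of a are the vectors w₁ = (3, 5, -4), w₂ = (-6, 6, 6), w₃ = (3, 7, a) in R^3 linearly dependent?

Dependence holds iff the 3×3 matrix [w₁ w₂ w₃] is singular.
The determinant works out to 48*a + 204.
Solving 48*a + 204 = 0 yields a = -17/4.

a = -17/4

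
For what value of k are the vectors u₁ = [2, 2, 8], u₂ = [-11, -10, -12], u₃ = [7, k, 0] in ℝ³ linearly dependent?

k = 49/8

Dependence holds iff the 3×3 matrix [u₁ u₂ u₃] is singular.
Expanding, det = 392 - 64*k.
Solving 392 - 64*k = 0 yields k = 49/8.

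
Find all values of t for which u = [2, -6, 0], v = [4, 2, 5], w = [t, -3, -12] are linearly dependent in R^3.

The set is linearly dependent precisely when det[u; v; w] = 0.
Cofactor expansion gives det = -30*t - 306.
Solving -30*t - 306 = 0 yields t = -51/5.

t = -51/5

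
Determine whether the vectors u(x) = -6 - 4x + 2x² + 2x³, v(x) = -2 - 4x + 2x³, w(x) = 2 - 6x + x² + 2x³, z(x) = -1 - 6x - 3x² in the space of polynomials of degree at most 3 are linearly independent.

linearly independent

Take coordinates with respect to the standard basis {1, x, …, x³}.
The matrix [u|v|w|z] has determinant -200.
A nonzero determinant means the columns are linearly independent.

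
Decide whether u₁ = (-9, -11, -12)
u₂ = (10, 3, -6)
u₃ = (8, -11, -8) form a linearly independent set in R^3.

Form the 3×3 matrix with these as columns; its determinant is 2066.
A nonzero determinant means the columns are linearly independent.

linearly independent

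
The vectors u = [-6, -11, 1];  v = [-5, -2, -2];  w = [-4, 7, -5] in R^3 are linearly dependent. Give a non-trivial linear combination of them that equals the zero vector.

Solve the homogeneous system with u, v, w as columns by row-reducing the coefficient matrix.
One solution (up to scaling) is (1, -2, 1).

u - 2v + w = 0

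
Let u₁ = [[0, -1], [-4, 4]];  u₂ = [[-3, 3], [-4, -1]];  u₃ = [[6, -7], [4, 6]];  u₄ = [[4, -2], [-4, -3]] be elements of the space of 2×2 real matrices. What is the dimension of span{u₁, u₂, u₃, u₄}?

dim = 3

Pass to coordinate vectors with respect to the basis {E₁₁, E₁₂, E₂₁, E₂₂}.
Apply Gaussian elimination to the matrix whose rows are u₁, u₂, u₃, u₄.
The echelon form has 3 nonzero rows, so the rank is 3.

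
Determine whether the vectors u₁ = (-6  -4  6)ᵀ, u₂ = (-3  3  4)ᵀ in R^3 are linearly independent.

Place the vectors as rows of a 2×3 matrix and reduce to echelon form.
The reduction yields 2 nonzero rows, so the rank is 2.
Since rank = 2 (the number of vectors), the set is linearly independent.

linearly independent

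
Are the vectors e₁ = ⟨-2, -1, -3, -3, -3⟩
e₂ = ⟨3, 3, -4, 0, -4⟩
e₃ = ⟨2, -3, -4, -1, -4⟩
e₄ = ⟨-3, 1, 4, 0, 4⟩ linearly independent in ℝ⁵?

linearly independent

Row-reduce the matrix whose columns are e₁, e₂, e₃, e₄.
The reduction yields 4 nonzero rows, so the rank is 4.
Since rank = 4 (the number of vectors), the set is linearly independent.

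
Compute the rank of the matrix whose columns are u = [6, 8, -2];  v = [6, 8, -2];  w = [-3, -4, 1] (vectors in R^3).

1

Row-reduce the 3×3 matrix with these as rows.
There is 1 pivot column, so rank = 1.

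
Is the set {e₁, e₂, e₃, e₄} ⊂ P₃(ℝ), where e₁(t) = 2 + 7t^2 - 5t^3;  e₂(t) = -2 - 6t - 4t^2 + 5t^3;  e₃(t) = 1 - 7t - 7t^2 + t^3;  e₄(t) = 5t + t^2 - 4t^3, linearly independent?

Take coordinates with respect to the standard basis {1, t, …, t^3}.
Place the vectors as rows of a 4×4 matrix and reduce to echelon form.
The reduction yields 4 nonzero rows, so the rank is 4.
Since rank = 4 (the number of vectors), the set is linearly independent.

linearly independent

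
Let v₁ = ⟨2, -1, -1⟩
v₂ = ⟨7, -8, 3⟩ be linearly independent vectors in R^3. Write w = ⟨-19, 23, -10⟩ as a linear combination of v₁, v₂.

w = v₁ - 3v₂

Write w = a₁v₁ + a₂v₂ and equate components.
Row-reducing the augmented matrix gives the unique coefficients (a₁, a₂) = (1, -3).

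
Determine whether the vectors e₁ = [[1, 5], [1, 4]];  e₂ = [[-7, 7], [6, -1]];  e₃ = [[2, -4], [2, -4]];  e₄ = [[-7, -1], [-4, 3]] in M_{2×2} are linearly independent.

Write each element as a coordinate vector in ℝ⁴ using {E₁₁, E₁₂, E₂₁, E₂₂}.
Form the 4×4 matrix with these as columns; its determinant is 716.
A nonzero determinant means the columns are linearly independent.

linearly independent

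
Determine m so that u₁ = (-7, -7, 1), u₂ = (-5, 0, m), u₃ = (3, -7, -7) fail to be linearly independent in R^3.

m = 4

The vectors are dependent exactly when the determinant of the matrix with rows u₁, u₂, u₃ vanishes.
Expanding, det = 280 - 70*m.
Setting this to zero gives m = 4.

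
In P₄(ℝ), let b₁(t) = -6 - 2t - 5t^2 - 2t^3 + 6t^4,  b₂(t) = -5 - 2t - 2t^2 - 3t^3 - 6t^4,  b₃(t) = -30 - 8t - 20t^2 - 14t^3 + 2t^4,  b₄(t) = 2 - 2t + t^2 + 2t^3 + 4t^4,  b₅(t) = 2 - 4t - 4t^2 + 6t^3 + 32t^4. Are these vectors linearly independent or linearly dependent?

linearly dependent

Take coordinates with respect to the standard basis {1, t, …, t^4}.
The matrix [b₁|b₂|b₃|b₄|b₅] has determinant 0.
A zero determinant means the columns are linearly dependent.
Indeed 3b₁ + 2b₂ - b₃ - b₄ = 0.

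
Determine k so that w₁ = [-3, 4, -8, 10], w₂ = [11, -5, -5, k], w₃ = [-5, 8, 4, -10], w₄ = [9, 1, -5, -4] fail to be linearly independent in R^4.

Place the vectors as rows of a 4×4 matrix; dependence ⇔ determinant zero.
Cofactor expansion gives det = 792*k - 880.
Solving 792*k - 880 = 0 yields k = 10/9.

k = 10/9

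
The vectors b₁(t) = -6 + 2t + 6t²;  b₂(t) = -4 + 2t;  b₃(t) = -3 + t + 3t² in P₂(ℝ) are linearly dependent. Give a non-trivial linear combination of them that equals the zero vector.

b₁ - 2b₃ = 0

Write each element as a vector in ℝ³ using {1, t, t²}.
Write the vectors as columns of a matrix and find a nonzero vector in its null space.
A generator of the null space is (1, 0, -2).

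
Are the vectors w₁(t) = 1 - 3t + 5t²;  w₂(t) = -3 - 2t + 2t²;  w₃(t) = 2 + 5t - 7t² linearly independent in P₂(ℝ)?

linearly dependent

Take coordinates with respect to the standard basis {1, t, t²}.
Place the vectors as rows of a 3×3 matrix and reduce to echelon form.
The reduction yields 2 nonzero rows, so the rank is 2.
Since rank 2 < 3, the set is linearly dependent.
Indeed w₁ + w₂ + w₃ = 0.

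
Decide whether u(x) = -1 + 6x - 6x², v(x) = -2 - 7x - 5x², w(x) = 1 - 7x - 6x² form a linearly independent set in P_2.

linearly independent

Take coordinates with respect to the standard basis {1, x, x²}.
Place the vectors as rows of a 3×3 matrix and reduce to echelon form.
The reduction yields 3 nonzero rows, so the rank is 3.
Since rank = 3 (the number of vectors), the set is linearly independent.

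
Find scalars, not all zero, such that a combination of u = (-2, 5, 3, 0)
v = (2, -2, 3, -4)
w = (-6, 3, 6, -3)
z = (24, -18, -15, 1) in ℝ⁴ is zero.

u - 2v + 3w + z = 0

Write the vectors as columns of a matrix and find a nonzero vector in its null space.
A generator of the null space is (1, -2, 3, 1).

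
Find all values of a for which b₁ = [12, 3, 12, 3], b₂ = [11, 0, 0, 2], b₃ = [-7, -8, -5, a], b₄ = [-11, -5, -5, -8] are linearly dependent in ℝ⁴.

The set is linearly dependent precisely when det[b₁; b₂; b₃; b₄] = 0.
Cofactor expansion gives det = 495*a + 5841.
Solving 495*a + 5841 = 0 yields a = -59/5.

a = -59/5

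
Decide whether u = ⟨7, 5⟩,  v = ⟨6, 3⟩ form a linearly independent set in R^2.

linearly independent

Place the vectors as rows of a 2×2 matrix and reduce to echelon form.
The reduction yields 2 nonzero rows, so the rank is 2.
Since rank = 2 (the number of vectors), the set is linearly independent.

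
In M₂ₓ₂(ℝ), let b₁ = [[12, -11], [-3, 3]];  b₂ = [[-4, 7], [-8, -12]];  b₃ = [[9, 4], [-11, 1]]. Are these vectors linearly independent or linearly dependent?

Take coordinates with respect to the standard basis {E₁₁, E₁₂, E₂₁, E₂₂}.
Place the vectors as rows of a 3×4 matrix and reduce to echelon form.
The reduction yields 3 nonzero rows, so the rank is 3.
Since rank = 3 (the number of vectors), the set is linearly independent.

linearly independent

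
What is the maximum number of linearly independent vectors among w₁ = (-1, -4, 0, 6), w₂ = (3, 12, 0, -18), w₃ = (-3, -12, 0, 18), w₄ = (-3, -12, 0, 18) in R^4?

1

Form the matrix with w₁, w₂, w₃, w₄ as columns and reduce.
The echelon form has 1 nonzero row, so the rank is 1.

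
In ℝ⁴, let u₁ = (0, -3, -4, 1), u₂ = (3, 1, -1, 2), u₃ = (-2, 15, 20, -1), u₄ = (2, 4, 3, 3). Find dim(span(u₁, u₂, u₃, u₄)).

dim = 3

Apply Gaussian elimination to the matrix whose rows are u₁, u₂, u₃, u₄.
Reduction leaves 3 leading entries, giving rank 3.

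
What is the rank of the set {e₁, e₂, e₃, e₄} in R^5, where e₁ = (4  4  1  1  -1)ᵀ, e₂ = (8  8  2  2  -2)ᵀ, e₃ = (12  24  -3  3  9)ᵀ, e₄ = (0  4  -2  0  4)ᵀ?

Put the 5×4 matrix [e₁|e₂|e₃|e₄] into echelon form.
Exactly 2 pivots survive; hence the rank is 2.

2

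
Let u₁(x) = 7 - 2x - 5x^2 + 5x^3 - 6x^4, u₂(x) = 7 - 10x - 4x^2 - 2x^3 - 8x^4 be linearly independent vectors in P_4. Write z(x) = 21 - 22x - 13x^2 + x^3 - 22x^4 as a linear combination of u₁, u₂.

Identify each element with its coordinate vector in ℝ⁵ via {1, x, …, x^4}.
Set up the augmented matrix [u₁ | u₂ | z] and row-reduce.
The system has the unique solution (α₁, α₂) = (1, 2).

z = u₁ + 2u₂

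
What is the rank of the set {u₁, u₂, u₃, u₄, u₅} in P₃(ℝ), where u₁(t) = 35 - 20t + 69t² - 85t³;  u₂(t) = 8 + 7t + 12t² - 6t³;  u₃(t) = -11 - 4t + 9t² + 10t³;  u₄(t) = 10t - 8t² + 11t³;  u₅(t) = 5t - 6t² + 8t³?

Represent each element by its coordinate vector in ℝ⁴.
Apply Gaussian elimination to the matrix whose rows are u₁, u₂, u₃, u₄, u₅.
Exactly 4 pivots survive; hence the rank is 4.
(With 5 elements in a 4-dimensional space the rank is at most 4.)

rank 4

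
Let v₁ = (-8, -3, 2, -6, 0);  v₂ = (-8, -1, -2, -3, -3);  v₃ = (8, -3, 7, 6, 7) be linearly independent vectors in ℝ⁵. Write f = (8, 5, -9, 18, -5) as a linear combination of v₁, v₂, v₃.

Write f = c₁v₁ + … + c₃v₃ and equate components.
Row-reducing the augmented matrix gives the unique coefficients (c₁, c₂, c₃) = (-4, 4, 1).

f = -4v₁ + 4v₂ + v₃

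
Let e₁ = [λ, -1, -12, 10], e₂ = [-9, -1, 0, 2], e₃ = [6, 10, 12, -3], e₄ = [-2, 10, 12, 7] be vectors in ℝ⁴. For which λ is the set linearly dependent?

λ = 55

Dependence holds iff the 4×4 matrix [e₁ e₂ e₃ e₄] is singular.
Expanding, det = 6600 - 120*λ.
Setting this to zero gives λ = 55.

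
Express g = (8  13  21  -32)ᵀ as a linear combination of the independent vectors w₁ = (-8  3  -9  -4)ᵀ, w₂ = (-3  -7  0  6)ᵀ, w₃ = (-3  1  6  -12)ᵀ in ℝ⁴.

g = -w₁ - 2w₂ + 2w₃

Solve the system with w₁, w₂, w₃ as columns and g as the right-hand side.
Back-substitution yields (α₁, α₂, α₃) = (-1, -2, 2).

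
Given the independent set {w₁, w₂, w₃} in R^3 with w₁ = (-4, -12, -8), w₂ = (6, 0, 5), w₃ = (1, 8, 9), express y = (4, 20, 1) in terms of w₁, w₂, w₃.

Solve the system with w₁, w₂, w₃ as columns and y as the right-hand side.
Row-reducing the augmented matrix gives the unique coefficients (c₁, c₂, c₃) = (-3, -1, -2).

y = -3w₁ - w₂ - 2w₃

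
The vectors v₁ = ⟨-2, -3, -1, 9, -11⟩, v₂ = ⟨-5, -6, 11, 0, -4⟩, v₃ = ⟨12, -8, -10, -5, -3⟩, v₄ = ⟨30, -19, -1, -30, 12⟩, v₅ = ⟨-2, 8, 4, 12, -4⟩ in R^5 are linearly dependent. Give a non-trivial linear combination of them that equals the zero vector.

Solve the homogeneous system with v₁, v₂, v₃, v₄, v₅ as columns by row-reducing the coefficient matrix.
The free variable yields coefficients (3, -2, -3, 1, -1) (any nonzero multiple also works).

3v₁ - 2v₂ - 3v₃ + v₄ - v₅ = 0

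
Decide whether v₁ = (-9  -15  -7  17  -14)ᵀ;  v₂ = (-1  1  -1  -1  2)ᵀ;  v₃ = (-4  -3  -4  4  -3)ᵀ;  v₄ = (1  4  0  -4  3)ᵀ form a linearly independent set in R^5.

Place the vectors as rows of a 4×5 matrix and reduce to echelon form.
The reduction yields 3 nonzero rows, so the rank is 3.
Since rank 3 < 4, the set is linearly dependent.

linearly dependent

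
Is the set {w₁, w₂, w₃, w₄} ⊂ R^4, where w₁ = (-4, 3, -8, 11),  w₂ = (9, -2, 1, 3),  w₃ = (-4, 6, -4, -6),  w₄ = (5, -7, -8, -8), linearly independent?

The matrix [w₁|w₂|w₃|w₄] has determinant 12512.
A nonzero determinant means the columns are linearly independent.

linearly independent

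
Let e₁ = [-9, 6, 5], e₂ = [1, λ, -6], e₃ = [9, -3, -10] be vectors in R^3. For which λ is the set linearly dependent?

Place the vectors as rows of a 3×3 matrix; dependence ⇔ determinant zero.
The determinant works out to 45*λ - 117.
Solving 45*λ - 117 = 0 yields λ = 13/5.

λ = 13/5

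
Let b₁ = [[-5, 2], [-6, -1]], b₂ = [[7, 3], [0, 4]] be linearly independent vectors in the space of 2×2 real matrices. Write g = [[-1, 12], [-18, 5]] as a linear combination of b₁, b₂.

g = 3b₁ + 2b₂

Take coordinate vectors relative to {E₁₁, E₁₂, E₂₁, E₂₂}.
Set up the augmented matrix [b₁ | b₂ | g] and row-reduce.
The system has the unique solution (a₁, a₂) = (3, 2).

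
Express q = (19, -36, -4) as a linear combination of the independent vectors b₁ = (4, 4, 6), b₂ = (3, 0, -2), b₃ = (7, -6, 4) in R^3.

Write q = c₁b₁ + … + c₃b₃ and equate components.
The system has the unique solution (c₁, c₂, c₃) = (-3, 1, 4).

q = -3b₁ + b₂ + 4b₃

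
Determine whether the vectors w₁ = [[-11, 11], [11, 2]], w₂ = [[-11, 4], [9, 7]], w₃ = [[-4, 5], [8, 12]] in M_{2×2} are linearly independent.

Write each element as a coordinate vector in ℝ⁴ using {E₁₁, E₁₂, E₂₁, E₂₂}.
Row-reduce the matrix whose columns are w₁, w₂, w₃.
The reduction yields 3 nonzero rows, so the rank is 3.
Since rank = 3 (the number of vectors), the set is linearly independent.

linearly independent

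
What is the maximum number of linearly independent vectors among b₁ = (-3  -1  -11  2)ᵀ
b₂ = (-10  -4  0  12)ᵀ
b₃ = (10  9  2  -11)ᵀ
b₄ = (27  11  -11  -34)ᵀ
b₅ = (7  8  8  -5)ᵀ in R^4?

Row-reduce the 5×4 matrix with these as rows.
The echelon form has 4 nonzero rows, so the rank is 4.
(With 5 elements in a 4-dimensional space the rank is at most 4.)

4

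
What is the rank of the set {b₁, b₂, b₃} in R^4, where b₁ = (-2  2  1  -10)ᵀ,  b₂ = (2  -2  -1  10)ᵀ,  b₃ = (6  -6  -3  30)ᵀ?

rank 1

Row-reduce the 3×4 matrix with these as rows.
Reduction leaves 1 leading entry, giving rank 1.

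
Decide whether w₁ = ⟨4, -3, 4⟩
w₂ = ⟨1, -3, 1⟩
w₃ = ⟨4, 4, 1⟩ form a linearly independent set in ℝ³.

The matrix [w₁|w₂|w₃] has determinant 27.
A nonzero determinant means the columns are linearly independent.

linearly independent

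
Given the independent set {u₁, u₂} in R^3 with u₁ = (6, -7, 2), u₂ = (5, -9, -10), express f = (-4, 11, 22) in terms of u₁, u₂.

f = u₁ - 2u₂

Set up the augmented matrix [u₁ | u₂ | f] and row-reduce.
The system has the unique solution (c₁, c₂) = (1, -2).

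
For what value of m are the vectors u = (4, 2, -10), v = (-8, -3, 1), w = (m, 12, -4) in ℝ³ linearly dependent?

m = 32

Dependence holds iff the 3×3 matrix [u v w] is singular.
Cofactor expansion gives det = 896 - 28*m.
This vanishes exactly when m = 32.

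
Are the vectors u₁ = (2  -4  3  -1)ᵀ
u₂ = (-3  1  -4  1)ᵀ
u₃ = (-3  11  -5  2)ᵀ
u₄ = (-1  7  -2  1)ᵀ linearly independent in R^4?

Place the vectors as rows of a 4×4 matrix and reduce to echelon form.
The reduction yields 2 nonzero rows, so the rank is 2.
Since rank 2 < 4, the set is linearly dependent.

linearly dependent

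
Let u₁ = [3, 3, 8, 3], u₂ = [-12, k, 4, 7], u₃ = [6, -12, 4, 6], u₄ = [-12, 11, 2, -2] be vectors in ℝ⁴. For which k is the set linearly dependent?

The set is linearly dependent precisely when det[u₁; u₂; u₃; u₄] = 0.
Expanding, det = -360*k - 4032.
Solving -360*k - 4032 = 0 yields k = -56/5.

k = -56/5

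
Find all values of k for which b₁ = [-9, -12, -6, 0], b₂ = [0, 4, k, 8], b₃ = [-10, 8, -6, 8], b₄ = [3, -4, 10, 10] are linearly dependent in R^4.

k = 17/4

The vectors are dependent exactly when the determinant of the matrix with rows b₁, b₂, b₃, b₄ vanishes.
The determinant works out to 2496*k - 10608.
Setting this to zero gives k = 17/4.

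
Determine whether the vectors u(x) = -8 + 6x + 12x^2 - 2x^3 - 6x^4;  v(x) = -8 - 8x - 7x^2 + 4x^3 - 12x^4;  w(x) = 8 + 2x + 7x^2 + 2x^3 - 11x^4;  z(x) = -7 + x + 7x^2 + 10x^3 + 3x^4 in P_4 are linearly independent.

Write each element as a coordinate vector in ℝ⁵ using {1, x, …, x^4}.
Place the vectors as rows of a 4×5 matrix and reduce to echelon form.
The reduction yields 4 nonzero rows, so the rank is 4.
Since rank = 4 (the number of vectors), the set is linearly independent.

linearly independent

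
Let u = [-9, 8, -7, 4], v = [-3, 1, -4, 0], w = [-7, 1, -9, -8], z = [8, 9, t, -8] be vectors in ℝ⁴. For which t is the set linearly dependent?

Dependence holds iff the 4×4 matrix [u v w z] is singular.
The determinant works out to 104*t - 2756.
Solving 104*t - 2756 = 0 yields t = 53/2.

t = 53/2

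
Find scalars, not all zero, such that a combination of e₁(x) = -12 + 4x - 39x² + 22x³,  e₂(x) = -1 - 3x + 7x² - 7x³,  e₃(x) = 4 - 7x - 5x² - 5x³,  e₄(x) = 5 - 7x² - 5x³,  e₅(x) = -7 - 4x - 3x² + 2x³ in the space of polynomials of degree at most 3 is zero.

e₁ + 3e₂ + e₃ - 2e₄ - 3e₅ = 0

Write each element as a vector in ℝ⁴ using {1, x, …, x³}.
Set up α₁e₁ + … + α₅e₅ = 0 and solve the homogeneous system.
A generator of the null space is (1, 3, 1, -2, -3).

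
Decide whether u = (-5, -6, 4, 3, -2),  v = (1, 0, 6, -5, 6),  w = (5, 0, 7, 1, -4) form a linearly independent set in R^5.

Place the vectors as rows of a 3×5 matrix and reduce to echelon form.
The reduction yields 3 nonzero rows, so the rank is 3.
Since rank = 3 (the number of vectors), the set is linearly independent.

linearly independent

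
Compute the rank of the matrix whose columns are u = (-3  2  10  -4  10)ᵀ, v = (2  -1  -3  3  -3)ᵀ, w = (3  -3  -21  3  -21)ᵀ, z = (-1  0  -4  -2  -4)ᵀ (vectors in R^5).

Form the matrix with u, v, w, z as columns and reduce.
The echelon form has 2 nonzero rows, so the rank is 2.

2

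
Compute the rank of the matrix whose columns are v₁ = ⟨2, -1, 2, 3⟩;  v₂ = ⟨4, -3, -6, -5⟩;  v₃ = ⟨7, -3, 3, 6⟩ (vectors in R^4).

3

Apply Gaussian elimination to the matrix whose rows are v₁, v₂, v₃.
Exactly 3 pivots survive; hence the rank is 3.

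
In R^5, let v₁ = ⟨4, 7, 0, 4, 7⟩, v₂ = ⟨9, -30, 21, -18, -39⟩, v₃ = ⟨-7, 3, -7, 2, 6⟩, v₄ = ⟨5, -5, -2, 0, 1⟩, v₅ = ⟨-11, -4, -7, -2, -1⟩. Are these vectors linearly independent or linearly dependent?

Place the vectors as rows of a 5×5 matrix and reduce to echelon form.
The reduction yields 3 nonzero rows, so the rank is 3.
Since rank 3 < 5, the set is linearly dependent.

linearly dependent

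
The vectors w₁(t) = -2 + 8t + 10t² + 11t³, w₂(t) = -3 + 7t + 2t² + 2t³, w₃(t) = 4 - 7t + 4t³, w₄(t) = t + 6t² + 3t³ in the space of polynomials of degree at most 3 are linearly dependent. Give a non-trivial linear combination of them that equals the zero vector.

Pass to coordinate vectors relative to the basis {1, t, …, t³}.
Set up α₁w₁ + … + α₄w₄ = 0 and solve the homogeneous system.
The free variable yields coefficients (1, -2, -1, -1) (any nonzero multiple also works).

w₁ - 2w₂ - w₃ - w₄ = 0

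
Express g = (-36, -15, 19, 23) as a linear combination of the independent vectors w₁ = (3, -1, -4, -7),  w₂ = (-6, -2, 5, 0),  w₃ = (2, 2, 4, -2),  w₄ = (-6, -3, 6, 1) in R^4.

g = -2w₁ + w₂ - 3w₃ + 3w₄

Solve the system with w₁, w₂, w₃, w₄ as columns and g as the right-hand side.
The system has the unique solution (α₁, …, α₄) = (-2, 1, -3, 3).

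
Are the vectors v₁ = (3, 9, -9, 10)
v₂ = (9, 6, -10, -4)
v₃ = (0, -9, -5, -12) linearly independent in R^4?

linearly independent

Place the vectors as rows of a 3×4 matrix and reduce to echelon form.
The reduction yields 3 nonzero rows, so the rank is 3.
Since rank = 3 (the number of vectors), the set is linearly independent.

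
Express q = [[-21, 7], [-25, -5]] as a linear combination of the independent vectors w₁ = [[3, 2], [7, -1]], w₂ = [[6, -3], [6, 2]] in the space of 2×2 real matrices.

q = -w₁ - 3w₂

Take coordinate vectors relative to {E₁₁, E₁₂, E₂₁, E₂₂}.
Write q = α₁w₁ + α₂w₂ and equate components.
The system has the unique solution (α₁, α₂) = (-1, -3).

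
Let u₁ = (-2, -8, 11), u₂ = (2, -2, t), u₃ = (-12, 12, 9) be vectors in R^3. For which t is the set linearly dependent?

t = -3/2

Dependence holds iff the 3×3 matrix [u₁ u₂ u₃] is singular.
Cofactor expansion gives det = 120*t + 180.
Setting this to zero gives t = -3/2.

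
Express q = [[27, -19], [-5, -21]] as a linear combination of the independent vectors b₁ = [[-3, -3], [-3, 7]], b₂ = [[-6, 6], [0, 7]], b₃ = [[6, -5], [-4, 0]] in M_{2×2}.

q = -b₁ - 2b₂ + 2b₃

Identify each element with its coordinate vector in ℝ⁴ via {E₁₁, E₁₂, E₂₁, E₂₂}.
Solve the system with b₁, b₂, b₃ as columns and q as the right-hand side.
Back-substitution yields (α₁, α₂, α₃) = (-1, -2, 2).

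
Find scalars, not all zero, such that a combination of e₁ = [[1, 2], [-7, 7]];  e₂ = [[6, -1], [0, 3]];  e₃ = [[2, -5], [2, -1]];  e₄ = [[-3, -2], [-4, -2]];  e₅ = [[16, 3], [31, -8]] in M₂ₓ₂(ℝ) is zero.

3e₁ - 2e₂ + e₃ + 3e₄ + e₅ = 0

Pass to coordinate vectors relative to the basis {E₁₁, E₁₂, E₂₁, E₂₂}.
Solve the homogeneous system with e₁, e₂, e₃, e₄, e₅ as columns by row-reducing the coefficient matrix.
The free variable yields coefficients (3, -2, 1, 3, 1) (any nonzero multiple also works).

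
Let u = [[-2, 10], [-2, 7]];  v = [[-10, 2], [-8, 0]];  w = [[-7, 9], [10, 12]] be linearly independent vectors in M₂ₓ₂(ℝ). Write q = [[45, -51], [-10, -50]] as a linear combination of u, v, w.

q = -2u - 2v - 3w

Work in coordinates with respect to the standard basis {E₁₁, E₁₂, E₂₁, E₂₂}.
Set up the augmented matrix [u | v | w | q] and row-reduce.
Back-substitution yields (c₁, c₂, c₃) = (-2, -2, -3).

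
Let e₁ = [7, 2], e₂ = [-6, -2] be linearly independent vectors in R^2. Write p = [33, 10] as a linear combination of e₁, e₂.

p = 3e₁ - 2e₂

Since e₁, e₂ are independent, the coefficients expressing p are uniquely determined by a linear system.
The system has the unique solution (a₁, a₂) = (3, -2).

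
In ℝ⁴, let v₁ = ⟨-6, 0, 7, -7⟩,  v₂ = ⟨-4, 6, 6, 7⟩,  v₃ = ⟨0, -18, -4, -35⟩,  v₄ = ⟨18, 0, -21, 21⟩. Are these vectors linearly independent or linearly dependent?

One vector is a scalar multiple of another, so the set is dependent.

linearly dependent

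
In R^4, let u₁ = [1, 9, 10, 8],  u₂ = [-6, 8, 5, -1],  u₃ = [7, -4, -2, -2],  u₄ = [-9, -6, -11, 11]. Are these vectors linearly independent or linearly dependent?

Row-reduce the matrix whose columns are u₁, u₂, u₃, u₄.
The reduction yields 4 nonzero rows, so the rank is 4.
Since rank = 4 (the number of vectors), the set is linearly independent.

linearly independent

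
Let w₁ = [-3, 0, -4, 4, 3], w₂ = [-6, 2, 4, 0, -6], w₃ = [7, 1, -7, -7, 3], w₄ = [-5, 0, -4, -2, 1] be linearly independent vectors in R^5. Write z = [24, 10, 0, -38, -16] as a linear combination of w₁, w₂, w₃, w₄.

Since w₁, w₂, w₃, w₄ are independent, the coefficients expressing z are uniquely determined by a linear system.
The system has the unique solution (α₁, …, α₄) = (-3, 3, 4, -1).

z = -3w₁ + 3w₂ + 4w₃ - w₄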